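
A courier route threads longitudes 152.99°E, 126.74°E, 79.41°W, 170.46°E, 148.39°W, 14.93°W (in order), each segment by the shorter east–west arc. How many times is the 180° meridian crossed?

Leg 1: +152.99° → +126.74°, shortest Δλ = -26.25° (west) — does not cross 180°.
Leg 2: +126.74° → -79.41°, shortest Δλ = 153.85° (east) — crosses 180°.
Leg 3: -79.41° → +170.46°, shortest Δλ = -110.13° (west) — crosses 180°.
Leg 4: +170.46° → -148.39°, shortest Δλ = 41.15° (east) — crosses 180°.
Leg 5: -148.39° → -14.93°, shortest Δλ = 133.46° (east) — does not cross 180°.
Total crossings: 3.

3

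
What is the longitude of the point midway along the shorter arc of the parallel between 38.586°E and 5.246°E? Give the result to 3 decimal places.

Signed shortest Δλ from +38.586° to +5.246° is -33.340°.
Midpoint longitude = +38.586° + (-33.340°)/2 = +38.586° − 16.670° = +21.916°.

21.916°E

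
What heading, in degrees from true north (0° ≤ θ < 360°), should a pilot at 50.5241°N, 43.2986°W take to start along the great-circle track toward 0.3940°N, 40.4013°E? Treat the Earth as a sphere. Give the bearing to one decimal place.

94.6°

Δλ = 40.4013 − -43.2986 = 83.6999°.
θ = atan2( sin Δλ · cos φ₂ , cos φ₁ · sin φ₂ − sin φ₁ · cos φ₂ · cos Δλ )
  = atan2(0.99394, -0.08033) = 94.621° → normalised to [0°, 360°): 94.621°.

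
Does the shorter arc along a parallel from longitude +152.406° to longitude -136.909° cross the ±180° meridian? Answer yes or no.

Naïve |-136.909 − 152.406| = 289.315° > 180°, so the shorter arc goes the other way round — across 180°.
Signed shortest Δλ = ((-136.909 − 152.406 + 180) mod 360) − 180 = 70.685°.
Going east by 70.685° from +152.406° passes through 180° before reaching -136.909°.

Yes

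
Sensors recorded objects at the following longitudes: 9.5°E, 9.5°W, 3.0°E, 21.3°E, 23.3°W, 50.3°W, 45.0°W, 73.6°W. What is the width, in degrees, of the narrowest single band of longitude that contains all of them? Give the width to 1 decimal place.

94.9°

Sort the longitudes: -73.6°, -50.3°, -45.0°, -23.3°, -9.5°, +3.0°, +9.5°, +21.3°.
Eastward gaps between consecutive values (wrapping around): 23.3°, 5.3°, 21.7°, 13.8°, 12.5°, 6.5°, 11.8°, 265.1°.
Largest gap = 265.1° ⇒ minimal covering band is its complement: 360° − 265.1° = 94.9°.
Band runs from -73.6° eastward to +21.3°.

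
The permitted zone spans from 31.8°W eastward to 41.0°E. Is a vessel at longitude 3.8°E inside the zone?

Band width going east from -31.8° to +41.0°: ((41.0 − -31.8) mod 360) = 72.8°.
Offset of +3.8° east of the west edge: ((3.8 − -31.8) mod 360) = 35.6°.
35.6° ≤ 72.8° ⇒ inside.

Yes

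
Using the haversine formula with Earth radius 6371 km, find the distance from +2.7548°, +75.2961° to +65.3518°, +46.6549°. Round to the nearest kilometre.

Δλ = 46.6549 − 75.2961 = -28.6412°.
Δφ = 65.3518 − 2.7548 = 62.5970°.
a = sin²(Δφ/2) + cos φ₁ · cos φ₂ · sin²(Δλ/2) = 0.295363.
c = 2·atan2(√a, √(1−a)) = 1.14914 rad → d = 6371·c ≈ 7321.15 km.

7321 km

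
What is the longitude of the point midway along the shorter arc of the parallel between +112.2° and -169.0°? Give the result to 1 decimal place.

+151.6°

Signed shortest Δλ from +112.2° to -169.0° is +78.8°.
Midpoint longitude = +112.2° + (+78.8°)/2 = +112.2° + 39.4° = +151.6°.
(The naïve average (+112.2 + -169.0)/2 = -28.4° is on the wrong side of the globe.)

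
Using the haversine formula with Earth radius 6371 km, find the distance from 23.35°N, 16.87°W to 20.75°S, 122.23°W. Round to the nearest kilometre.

Δλ = -122.23 − -16.87 = -105.36°.
Δφ = -20.75 − 23.35 = -44.10°.
a = sin²(Δφ/2) + cos φ₁ · cos φ₂ · sin²(Δλ/2) = 0.683919.
c = 2·atan2(√a, √(1−a)) = 1.94748 rad → d = 6371·c ≈ 12407.38 km.

12407 km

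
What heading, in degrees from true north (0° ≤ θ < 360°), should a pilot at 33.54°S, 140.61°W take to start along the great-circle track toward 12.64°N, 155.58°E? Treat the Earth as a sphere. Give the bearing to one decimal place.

Δλ = 155.58 − -140.61 = 296.19°; wrapped into (−180°, 180°]: -63.81°.
θ = atan2( sin Δλ · cos φ₂ , cos φ₁ · sin φ₂ − sin φ₁ · cos φ₂ · cos Δλ )
  = atan2(-0.87559, 0.42033) = -64.356° → normalised to [0°, 360°): 295.644°.

295.6°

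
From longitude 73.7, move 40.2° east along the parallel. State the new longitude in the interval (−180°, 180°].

+113.9°

Start at +73.7°; shift +40.2° → +113.9°.
+113.9° already lies in (−180°, 180°].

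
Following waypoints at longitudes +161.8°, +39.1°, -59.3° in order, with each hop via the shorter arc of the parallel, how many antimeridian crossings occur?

Leg 1: +161.8° → +39.1°, shortest Δλ = -122.7° (west) — does not cross 180°.
Leg 2: +39.1° → -59.3°, shortest Δλ = -98.4° (west) — does not cross 180°.
Total crossings: 0.

0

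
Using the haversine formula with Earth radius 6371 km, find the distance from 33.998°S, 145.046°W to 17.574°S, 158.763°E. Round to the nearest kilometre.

Δλ = 158.763 − -145.046 = 303.809°; wrapped into (−180°, 180°]: -56.191°.
Δφ = -17.574 − -33.998 = 16.424°.
a = sin²(Δφ/2) + cos φ₁ · cos φ₂ · sin²(Δλ/2) = 0.195694.
c = 2·atan2(√a, √(1−a)) = 0.91649 rad → d = 6371·c ≈ 5838.94 km.

5839 km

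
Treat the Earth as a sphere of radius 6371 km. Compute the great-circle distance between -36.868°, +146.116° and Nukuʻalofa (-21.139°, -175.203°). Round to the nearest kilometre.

Δλ = -175.203 − 146.116 = -321.319°; wrapped into (−180°, 180°]: 38.681°.
Δφ = -21.139 − -36.868 = 15.729°.
a = sin²(Δφ/2) + cos φ₁ · cos φ₂ · sin²(Δλ/2) = 0.100565.
c = 2·atan2(√a, √(1−a)) = 0.64538 rad → d = 6371·c ≈ 4111.73 km.

4112 km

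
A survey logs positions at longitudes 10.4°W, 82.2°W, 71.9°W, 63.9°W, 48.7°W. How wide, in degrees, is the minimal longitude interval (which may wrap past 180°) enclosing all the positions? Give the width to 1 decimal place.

71.8°

Sort the longitudes: -82.2°, -71.9°, -63.9°, -48.7°, -10.4°.
Eastward gaps between consecutive values (wrapping around): 10.3°, 8.0°, 15.2°, 38.3°, 288.2°.
Largest gap = 288.2° ⇒ minimal covering band is its complement: 360° − 288.2° = 71.8°.
Band runs from -82.2° eastward to -10.4°.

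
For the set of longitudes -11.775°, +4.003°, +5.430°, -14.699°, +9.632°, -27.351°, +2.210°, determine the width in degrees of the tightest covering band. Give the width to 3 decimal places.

36.983°

Sort the longitudes: -27.351°, -14.699°, -11.775°, +2.210°, +4.003°, +5.430°, +9.632°.
Eastward gaps between consecutive values (wrapping around): 12.652°, 2.924°, 13.985°, 1.793°, 1.427°, 4.202°, 323.017°.
Largest gap = 323.017° ⇒ minimal covering band is its complement: 360° − 323.017° = 36.983°.
Band runs from -27.351° eastward to +9.632°.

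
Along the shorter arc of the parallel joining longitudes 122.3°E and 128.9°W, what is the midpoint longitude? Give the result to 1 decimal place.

176.7°E

Signed shortest Δλ from +122.3° to -128.9° is +108.8°.
Midpoint longitude = +122.3° + (+108.8°)/2 = +122.3° + 54.4° = +176.7°.
(The naïve average (+122.3 + -128.9)/2 = -3.3° is on the wrong side of the globe.)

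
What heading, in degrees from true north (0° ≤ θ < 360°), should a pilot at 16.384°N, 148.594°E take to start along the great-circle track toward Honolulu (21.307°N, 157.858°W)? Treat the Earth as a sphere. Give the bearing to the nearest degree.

Δλ = -157.858 − 148.594 = -306.452°; wrapped into (−180°, 180°]: 53.548°.
θ = atan2( sin Δλ · cos φ₂ , cos φ₁ · sin φ₂ − sin φ₁ · cos φ₂ · cos Δλ )
  = atan2(0.74937, 0.19247) = 75.595° → normalised to [0°, 360°): 75.595°.

76°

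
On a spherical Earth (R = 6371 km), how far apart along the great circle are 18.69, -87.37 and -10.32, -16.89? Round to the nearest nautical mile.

Δλ = -16.89 − -87.37 = 70.48°.
Δφ = -10.32 − 18.69 = -29.01°.
a = sin²(Δφ/2) + cos φ₁ · cos φ₂ · sin²(Δλ/2) = 0.373006.
c = 2·atan2(√a, √(1−a)) = 1.31399 rad → d = 6371·c ≈ 8371.46 km ≈ 4520.23 nmi.

4520 nmi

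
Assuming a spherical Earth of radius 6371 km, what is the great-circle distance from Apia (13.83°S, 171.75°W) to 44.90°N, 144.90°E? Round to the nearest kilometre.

7855 km

Δλ = 144.90 − -171.75 = 316.65°; wrapped into (−180°, 180°]: -43.35°.
Δφ = 44.90 − -13.83 = 58.73°.
a = sin²(Δφ/2) + cos φ₁ · cos φ₂ · sin²(Δλ/2) = 0.334290.
c = 2·atan2(√a, √(1−a)) = 1.23299 rad → d = 6371·c ≈ 7855.36 km.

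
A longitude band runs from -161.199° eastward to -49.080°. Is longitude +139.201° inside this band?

Band width going east from -161.199° to -49.080°: ((-49.080 − -161.199) mod 360) = 112.119°.
Offset of +139.201° east of the west edge: ((139.201 − -161.199) mod 360) = 300.400°.
300.400° > 112.119° ⇒ outside.

No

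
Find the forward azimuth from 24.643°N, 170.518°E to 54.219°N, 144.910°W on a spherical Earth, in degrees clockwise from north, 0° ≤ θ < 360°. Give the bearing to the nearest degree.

Δλ = -144.910 − 170.518 = -315.428°; wrapped into (−180°, 180°]: 44.572°.
θ = atan2( sin Δλ · cos φ₂ , cos φ₁ · sin φ₂ − sin φ₁ · cos φ₂ · cos Δλ )
  = atan2(0.41034, 0.56370) = 36.052° → normalised to [0°, 360°): 36.052°.

36°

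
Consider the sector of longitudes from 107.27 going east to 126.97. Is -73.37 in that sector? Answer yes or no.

Band width going east from +107.27° to +126.97°: ((126.97 − 107.27) mod 360) = 19.70°.
Offset of -73.37° east of the west edge: ((-73.37 − 107.27) mod 360) = 179.36°.
179.36° > 19.70° ⇒ outside.

No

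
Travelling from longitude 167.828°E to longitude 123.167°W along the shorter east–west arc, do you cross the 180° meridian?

Naïve |-123.167 − 167.828| = 290.995° > 180°, so the shorter arc goes the other way round — across 180°.
Signed shortest Δλ = ((-123.167 − 167.828 + 180) mod 360) − 180 = 69.005°.
Going east by 69.005° from +167.828° passes through 180° before reaching -123.167°.

Yes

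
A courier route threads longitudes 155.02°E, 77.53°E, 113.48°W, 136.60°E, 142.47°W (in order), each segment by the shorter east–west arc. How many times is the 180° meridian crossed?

Leg 1: +155.02° → +77.53°, shortest Δλ = -77.49° (west) — does not cross 180°.
Leg 2: +77.53° → -113.48°, shortest Δλ = 168.99° (east) — crosses 180°.
Leg 3: -113.48° → +136.60°, shortest Δλ = -109.92° (west) — crosses 180°.
Leg 4: +136.60° → -142.47°, shortest Δλ = 80.93° (east) — crosses 180°.
Total crossings: 3.

3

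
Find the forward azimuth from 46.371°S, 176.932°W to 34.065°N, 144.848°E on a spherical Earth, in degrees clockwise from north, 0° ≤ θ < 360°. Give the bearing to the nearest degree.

329°

Δλ = 144.848 − -176.932 = 321.780°; wrapped into (−180°, 180°]: -38.220°.
θ = atan2( sin Δλ · cos φ₂ , cos φ₁ · sin φ₂ − sin φ₁ · cos φ₂ · cos Δλ )
  = atan2(-0.51252, 0.85757) = -30.864° → normalised to [0°, 360°): 329.136°.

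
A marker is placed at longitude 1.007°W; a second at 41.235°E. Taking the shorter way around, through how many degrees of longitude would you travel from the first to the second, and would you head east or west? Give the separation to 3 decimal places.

42.242° east

Raw difference: 41.235 − -1.007 = 42.242°.
Normalise into (−180°, 180°]: 42.242° stays 42.242°.
Positive ⇒ the second point lies to the east; separation 42.242°.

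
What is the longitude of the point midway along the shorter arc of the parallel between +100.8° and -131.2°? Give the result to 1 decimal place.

Signed shortest Δλ from +100.8° to -131.2° is +128.0°.
Midpoint longitude = +100.8° + (+128.0°)/2 = +100.8° + 64.0° = +164.8°.
(The naïve average (+100.8 + -131.2)/2 = -15.2° is on the wrong side of the globe.)

+164.8°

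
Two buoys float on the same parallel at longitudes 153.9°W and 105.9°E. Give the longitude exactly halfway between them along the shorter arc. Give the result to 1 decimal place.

156.0°E

Signed shortest Δλ from -153.9° to +105.9° is -100.2°.
Midpoint longitude = -153.9° + (-100.2°)/2 = -153.9° − 50.1° = -204.0°.
Normalise into (−180°, 180°]: +156.0°.
(The naïve average (-153.9 + +105.9)/2 = -24.0° is on the wrong side of the globe.)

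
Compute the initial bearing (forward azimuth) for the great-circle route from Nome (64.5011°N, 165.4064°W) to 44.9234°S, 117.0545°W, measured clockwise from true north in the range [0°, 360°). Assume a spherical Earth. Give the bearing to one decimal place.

Δλ = -117.0545 − -165.4064 = 48.3519°.
θ = atan2( sin Δλ · cos φ₂ , cos φ₁ · sin φ₂ − sin φ₁ · cos φ₂ · cos Δλ )
  = atan2(0.52908, -0.72870) = 144.018° → normalised to [0°, 360°): 144.018°.

144.0°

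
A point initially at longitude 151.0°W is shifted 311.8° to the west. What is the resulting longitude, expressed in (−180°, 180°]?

Start at -151.0°; shift −311.8° → -462.8°.
-462.8° lies outside (−180°, 180°]; add 360° → -102.8°.

102.8°W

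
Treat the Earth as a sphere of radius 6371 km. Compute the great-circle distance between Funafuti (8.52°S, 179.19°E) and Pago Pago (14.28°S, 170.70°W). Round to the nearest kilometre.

1274 km

Δλ = -170.70 − 179.19 = -349.89°; wrapped into (−180°, 180°]: 10.11°.
Δφ = -14.28 − -8.52 = -5.76°.
a = sin²(Δφ/2) + cos φ₁ · cos φ₂ · sin²(Δλ/2) = 0.009965.
c = 2·atan2(√a, √(1−a)) = 0.19999 rad → d = 6371·c ≈ 1274.11 km.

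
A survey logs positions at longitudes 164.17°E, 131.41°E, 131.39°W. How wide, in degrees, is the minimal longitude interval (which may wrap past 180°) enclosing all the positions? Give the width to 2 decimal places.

Sort the longitudes: -131.39°, +131.41°, +164.17°.
Eastward gaps between consecutive values (wrapping around): 262.80°, 32.76°, 64.44°.
Largest gap = 262.80° ⇒ minimal covering band is its complement: 360° − 262.80° = 97.20°.
Band runs from +131.41° eastward to -131.39°, crossing the antimeridian.

97.20°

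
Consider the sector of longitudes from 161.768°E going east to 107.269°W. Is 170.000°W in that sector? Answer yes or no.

Yes

Band width going east from +161.768° to -107.269°: ((-107.269 − 161.768) mod 360) = 90.963°.
Offset of -170.000° east of the west edge: ((-170.000 − 161.768) mod 360) = 28.232°.
28.232° ≤ 90.963° ⇒ inside.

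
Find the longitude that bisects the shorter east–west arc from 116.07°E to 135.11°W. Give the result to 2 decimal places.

170.48°E

Signed shortest Δλ from +116.07° to -135.11° is +108.82°.
Midpoint longitude = +116.07° + (+108.82°)/2 = +116.07° + 54.41° = +170.48°.
(The naïve average (+116.07 + -135.11)/2 = -9.52° is on the wrong side of the globe.)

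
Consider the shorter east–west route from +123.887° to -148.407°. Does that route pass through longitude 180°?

Naïve |-148.407 − 123.887| = 272.294° > 180°, so the shorter arc goes the other way round — across 180°.
Signed shortest Δλ = ((-148.407 − 123.887 + 180) mod 360) − 180 = 87.706°.
Going east by 87.706° from +123.887° passes through 180° before reaching -148.407°.

Yes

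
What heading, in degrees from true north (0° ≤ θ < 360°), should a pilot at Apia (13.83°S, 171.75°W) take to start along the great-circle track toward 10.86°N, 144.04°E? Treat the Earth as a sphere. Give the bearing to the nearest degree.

297°

Δλ = 144.04 − -171.75 = 315.79°; wrapped into (−180°, 180°]: -44.21°.
θ = atan2( sin Δλ · cos φ₂ , cos φ₁ · sin φ₂ − sin φ₁ · cos φ₂ · cos Δλ )
  = atan2(-0.68480, 0.35122) = -62.848° → normalised to [0°, 360°): 297.152°.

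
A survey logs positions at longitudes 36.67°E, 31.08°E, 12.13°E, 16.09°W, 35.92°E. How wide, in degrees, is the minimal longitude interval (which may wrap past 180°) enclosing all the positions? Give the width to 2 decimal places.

52.76°

Sort the longitudes: -16.09°, +12.13°, +31.08°, +35.92°, +36.67°.
Eastward gaps between consecutive values (wrapping around): 28.22°, 18.95°, 4.84°, 0.75°, 307.24°.
Largest gap = 307.24° ⇒ minimal covering band is its complement: 360° − 307.24° = 52.76°.
Band runs from -16.09° eastward to +36.67°.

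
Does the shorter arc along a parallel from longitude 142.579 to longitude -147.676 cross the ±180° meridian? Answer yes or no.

Naïve |-147.676 − 142.579| = 290.255° > 180°, so the shorter arc goes the other way round — across 180°.
Signed shortest Δλ = ((-147.676 − 142.579 + 180) mod 360) − 180 = 69.745°.
Going east by 69.745° from +142.579° passes through 180° before reaching -147.676°.

Yes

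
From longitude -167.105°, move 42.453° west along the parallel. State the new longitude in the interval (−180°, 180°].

+150.442°

Start at -167.105°; shift −42.453° → -209.558°.
-209.558° lies outside (−180°, 180°]; add 360° → +150.442°.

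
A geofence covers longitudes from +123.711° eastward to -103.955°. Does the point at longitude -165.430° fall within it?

Yes

Band width going east from +123.711° to -103.955°: ((-103.955 − 123.711) mod 360) = 132.334°.
Offset of -165.430° east of the west edge: ((-165.430 − 123.711) mod 360) = 70.859°.
70.859° ≤ 132.334° ⇒ inside.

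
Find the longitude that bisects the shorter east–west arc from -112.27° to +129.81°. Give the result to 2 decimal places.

-171.23°

Signed shortest Δλ from -112.27° to +129.81° is -117.92°.
Midpoint longitude = -112.27° + (-117.92°)/2 = -112.27° − 58.96° = -171.23°.
(The naïve average (-112.27 + +129.81)/2 = 8.77° is on the wrong side of the globe.)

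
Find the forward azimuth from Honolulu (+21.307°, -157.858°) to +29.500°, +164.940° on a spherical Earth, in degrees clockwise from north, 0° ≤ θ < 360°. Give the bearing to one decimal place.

Δλ = 164.940 − -157.858 = 322.798°; wrapped into (−180°, 180°]: -37.202°.
θ = atan2( sin Δλ · cos φ₂ , cos φ₁ · sin φ₂ − sin φ₁ · cos φ₂ · cos Δλ )
  = atan2(-0.52624, 0.20686) = -68.540° → normalised to [0°, 360°): 291.460°.

291.5°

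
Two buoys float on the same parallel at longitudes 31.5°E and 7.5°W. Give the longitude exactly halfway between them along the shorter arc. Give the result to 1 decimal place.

12.0°E

Signed shortest Δλ from +31.5° to -7.5° is -39.0°.
Midpoint longitude = +31.5° + (-39.0°)/2 = +31.5° − 19.5° = +12.0°.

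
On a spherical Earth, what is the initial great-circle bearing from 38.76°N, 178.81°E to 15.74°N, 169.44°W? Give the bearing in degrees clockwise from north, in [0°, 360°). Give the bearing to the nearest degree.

Δλ = -169.44 − 178.81 = -348.25°; wrapped into (−180°, 180°]: 11.75°.
θ = atan2( sin Δλ · cos φ₂ , cos φ₁ · sin φ₂ − sin φ₁ · cos φ₂ · cos Δλ )
  = atan2(0.19601, -0.37843) = 152.618° → normalised to [0°, 360°): 152.618°.

153°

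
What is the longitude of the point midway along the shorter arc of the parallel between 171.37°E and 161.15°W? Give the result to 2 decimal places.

174.89°W

Signed shortest Δλ from +171.37° to -161.15° is +27.48°.
Midpoint longitude = +171.37° + (+27.48°)/2 = +171.37° + 13.74° = +185.11°.
Normalise into (−180°, 180°]: -174.89°.
(The naïve average (+171.37 + -161.15)/2 = 5.11° is on the wrong side of the globe.)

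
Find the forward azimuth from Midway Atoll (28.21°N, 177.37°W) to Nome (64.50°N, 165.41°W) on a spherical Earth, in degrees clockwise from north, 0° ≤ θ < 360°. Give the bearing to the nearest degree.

9°

Δλ = -165.41 − -177.37 = 11.96°.
θ = atan2( sin Δλ · cos φ₂ , cos φ₁ · sin φ₂ − sin φ₁ · cos φ₂ · cos Δλ )
  = atan2(0.08921, 0.59629) = 8.509° → normalised to [0°, 360°): 8.509°.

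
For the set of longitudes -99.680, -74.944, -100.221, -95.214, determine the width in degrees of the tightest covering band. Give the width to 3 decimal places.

25.277°

Sort the longitudes: -100.221°, -99.680°, -95.214°, -74.944°.
Eastward gaps between consecutive values (wrapping around): 0.541°, 4.466°, 20.270°, 334.723°.
Largest gap = 334.723° ⇒ minimal covering band is its complement: 360° − 334.723° = 25.277°.
Band runs from -100.221° eastward to -74.944°.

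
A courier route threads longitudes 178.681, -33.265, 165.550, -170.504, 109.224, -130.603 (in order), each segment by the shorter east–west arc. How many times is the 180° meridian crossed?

5

Leg 1: +178.681° → -33.265°, shortest Δλ = 148.054° (east) — crosses 180°.
Leg 2: -33.265° → +165.550°, shortest Δλ = -161.185° (west) — crosses 180°.
Leg 3: +165.550° → -170.504°, shortest Δλ = 23.946° (east) — crosses 180°.
Leg 4: -170.504° → +109.224°, shortest Δλ = -80.272° (west) — crosses 180°.
Leg 5: +109.224° → -130.603°, shortest Δλ = 120.173° (east) — crosses 180°.
Total crossings: 5.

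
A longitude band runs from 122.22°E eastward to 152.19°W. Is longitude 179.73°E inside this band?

Band width going east from +122.22° to -152.19°: ((-152.19 − 122.22) mod 360) = 85.59°.
Offset of +179.73° east of the west edge: ((179.73 − 122.22) mod 360) = 57.51°.
57.51° ≤ 85.59° ⇒ inside.

Yes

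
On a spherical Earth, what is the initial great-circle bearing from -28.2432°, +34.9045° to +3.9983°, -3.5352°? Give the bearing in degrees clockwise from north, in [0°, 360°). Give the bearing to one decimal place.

304.8°

Δλ = -3.5352 − 34.9045 = -38.4397°.
θ = atan2( sin Δλ · cos φ₂ , cos φ₁ · sin φ₂ − sin φ₁ · cos φ₂ · cos Δλ )
  = atan2(-0.62018, 0.43118) = -55.191° → normalised to [0°, 360°): 304.809°.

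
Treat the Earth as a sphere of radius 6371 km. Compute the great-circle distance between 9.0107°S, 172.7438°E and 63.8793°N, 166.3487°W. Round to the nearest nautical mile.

4479 nmi

Δλ = -166.3487 − 172.7438 = -339.0925°; wrapped into (−180°, 180°]: 20.9075°.
Δφ = 63.8793 − -9.0107 = 72.8900°.
a = sin²(Δφ/2) + cos φ₁ · cos φ₂ · sin²(Δλ/2) = 0.367212.
c = 2·atan2(√a, √(1−a)) = 1.30199 rad → d = 6371·c ≈ 8295.00 km ≈ 4478.94 nmi.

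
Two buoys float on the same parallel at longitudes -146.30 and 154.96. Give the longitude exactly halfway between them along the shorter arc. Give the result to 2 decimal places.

-175.67°

Signed shortest Δλ from -146.30° to +154.96° is -58.74°.
Midpoint longitude = -146.30° + (-58.74°)/2 = -146.30° − 29.37° = -175.67°.
(The naïve average (-146.30 + +154.96)/2 = 4.33° is on the wrong side of the globe.)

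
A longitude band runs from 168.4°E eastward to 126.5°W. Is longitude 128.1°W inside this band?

Band width going east from +168.4° to -126.5°: ((-126.5 − 168.4) mod 360) = 65.1°.
Offset of -128.1° east of the west edge: ((-128.1 − 168.4) mod 360) = 63.5°.
63.5° ≤ 65.1° ⇒ inside.

Yes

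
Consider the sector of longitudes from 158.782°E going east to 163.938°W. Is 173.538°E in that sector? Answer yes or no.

Band width going east from +158.782° to -163.938°: ((-163.938 − 158.782) mod 360) = 37.280°.
Offset of +173.538° east of the west edge: ((173.538 − 158.782) mod 360) = 14.756°.
14.756° ≤ 37.280° ⇒ inside.

Yes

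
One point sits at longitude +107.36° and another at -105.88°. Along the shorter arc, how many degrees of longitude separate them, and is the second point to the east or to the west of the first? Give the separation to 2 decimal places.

146.76° east

Raw difference: -105.88 − 107.36 = -213.24°.
Normalise into (−180°, 180°]: -213.24° + 360° = 146.76°.
Positive ⇒ the second point lies to the east; separation 146.76°.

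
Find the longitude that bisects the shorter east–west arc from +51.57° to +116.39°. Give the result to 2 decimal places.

+83.98°

Signed shortest Δλ from +51.57° to +116.39° is +64.82°.
Midpoint longitude = +51.57° + (+64.82°)/2 = +51.57° + 32.41° = +83.98°.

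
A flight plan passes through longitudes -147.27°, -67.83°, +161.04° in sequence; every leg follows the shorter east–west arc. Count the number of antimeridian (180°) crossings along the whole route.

1

Leg 1: -147.27° → -67.83°, shortest Δλ = 79.44° (east) — does not cross 180°.
Leg 2: -67.83° → +161.04°, shortest Δλ = -131.13° (west) — crosses 180°.
Total crossings: 1.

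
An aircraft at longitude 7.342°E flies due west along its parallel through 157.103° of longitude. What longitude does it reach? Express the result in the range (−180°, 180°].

Start at +7.342°; shift −157.103° → -149.761°.
-149.761° already lies in (−180°, 180°].

149.761°W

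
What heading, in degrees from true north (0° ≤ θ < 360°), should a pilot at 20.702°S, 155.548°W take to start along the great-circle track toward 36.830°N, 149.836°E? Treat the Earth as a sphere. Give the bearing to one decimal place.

318.0°

Δλ = 149.836 − -155.548 = 305.384°; wrapped into (−180°, 180°]: -54.616°.
θ = atan2( sin Δλ · cos φ₂ , cos φ₁ · sin φ₂ − sin φ₁ · cos φ₂ · cos Δλ )
  = atan2(-0.65257, 0.72458) = -42.007° → normalised to [0°, 360°): 317.993°.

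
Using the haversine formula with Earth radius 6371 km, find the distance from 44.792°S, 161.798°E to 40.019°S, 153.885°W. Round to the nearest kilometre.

3631 km

Δλ = -153.885 − 161.798 = -315.683°; wrapped into (−180°, 180°]: 44.317°.
Δφ = -40.019 − -44.792 = 4.773°.
a = sin²(Δφ/2) + cos φ₁ · cos φ₂ · sin²(Δλ/2) = 0.079049.
c = 2·atan2(√a, √(1−a)) = 0.57000 rad → d = 6371·c ≈ 3631.45 km.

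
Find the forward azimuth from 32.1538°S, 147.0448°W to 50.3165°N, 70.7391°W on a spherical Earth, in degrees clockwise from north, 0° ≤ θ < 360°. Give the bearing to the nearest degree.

Δλ = -70.7391 − -147.0448 = 76.3057°.
θ = atan2( sin Δλ · cos φ₂ , cos φ₁ · sin φ₂ − sin φ₁ · cos φ₂ · cos Δλ )
  = atan2(0.62039, 0.73200) = 40.282° → normalised to [0°, 360°): 40.282°.

40°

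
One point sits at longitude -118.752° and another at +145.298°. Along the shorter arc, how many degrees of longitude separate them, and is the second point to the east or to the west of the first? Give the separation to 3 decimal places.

95.950° west

Raw difference: 145.298 − -118.752 = 264.05°.
Normalise into (−180°, 180°]: 264.05° − 360° = -95.95°.
Negative ⇒ the second point lies to the west; separation 95.950°.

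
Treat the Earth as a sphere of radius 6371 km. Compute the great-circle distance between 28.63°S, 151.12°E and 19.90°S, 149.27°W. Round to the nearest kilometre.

6061 km

Δλ = -149.27 − 151.12 = -300.39°; wrapped into (−180°, 180°]: 59.61°.
Δφ = -19.90 − -28.63 = 8.73°.
a = sin²(Δφ/2) + cos φ₁ · cos φ₂ · sin²(Δλ/2) = 0.209695.
c = 2·atan2(√a, √(1−a)) = 0.95132 rad → d = 6371·c ≈ 6060.85 km.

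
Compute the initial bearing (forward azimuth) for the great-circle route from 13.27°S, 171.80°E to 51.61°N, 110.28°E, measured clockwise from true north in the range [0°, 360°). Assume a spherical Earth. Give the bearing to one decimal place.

326.7°

Δλ = 110.28 − 171.80 = -61.52°.
θ = atan2( sin Δλ · cos φ₂ , cos φ₁ · sin φ₂ − sin φ₁ · cos φ₂ · cos Δλ )
  = atan2(-0.54586, 0.83085) = -33.305° → normalised to [0°, 360°): 326.695°.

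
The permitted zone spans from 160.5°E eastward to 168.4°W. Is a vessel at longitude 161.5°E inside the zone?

Yes

Band width going east from +160.5° to -168.4°: ((-168.4 − 160.5) mod 360) = 31.1°.
Offset of +161.5° east of the west edge: ((161.5 − 160.5) mod 360) = 1.0°.
1.0° ≤ 31.1° ⇒ inside.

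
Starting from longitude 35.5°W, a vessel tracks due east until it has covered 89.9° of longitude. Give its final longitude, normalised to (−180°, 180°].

54.4°E

Start at -35.5°; shift +89.9° → +54.4°.
+54.4° already lies in (−180°, 180°].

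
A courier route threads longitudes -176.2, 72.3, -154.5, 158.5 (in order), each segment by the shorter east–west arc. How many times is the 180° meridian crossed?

Leg 1: -176.2° → +72.3°, shortest Δλ = -111.5° (west) — crosses 180°.
Leg 2: +72.3° → -154.5°, shortest Δλ = 133.2° (east) — crosses 180°.
Leg 3: -154.5° → +158.5°, shortest Δλ = -47.0° (west) — crosses 180°.
Total crossings: 3.

3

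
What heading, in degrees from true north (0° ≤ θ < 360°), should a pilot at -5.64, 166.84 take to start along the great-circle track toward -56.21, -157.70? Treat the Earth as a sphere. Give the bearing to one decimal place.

Δλ = -157.70 − 166.84 = -324.54°; wrapped into (−180°, 180°]: 35.46°.
θ = atan2( sin Δλ · cos φ₂ , cos φ₁ · sin φ₂ − sin φ₁ · cos φ₂ · cos Δλ )
  = atan2(0.32264, -0.78254) = 157.594° → normalised to [0°, 360°): 157.594°.

157.6°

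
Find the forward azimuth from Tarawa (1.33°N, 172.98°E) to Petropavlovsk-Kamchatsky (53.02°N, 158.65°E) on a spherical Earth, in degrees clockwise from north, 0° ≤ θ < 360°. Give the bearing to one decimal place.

349.3°

Δλ = 158.65 − 172.98 = -14.33°.
θ = atan2( sin Δλ · cos φ₂ , cos φ₁ · sin φ₂ − sin φ₁ · cos φ₂ · cos Δλ )
  = atan2(-0.14888, 0.78510) = -10.738° → normalised to [0°, 360°): 349.262°.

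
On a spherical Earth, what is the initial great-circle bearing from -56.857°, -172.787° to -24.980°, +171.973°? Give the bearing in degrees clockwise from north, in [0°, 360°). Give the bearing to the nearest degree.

Δλ = 171.973 − -172.787 = 344.760°; wrapped into (−180°, 180°]: -15.240°.
θ = atan2( sin Δλ · cos φ₂ , cos φ₁ · sin φ₂ − sin φ₁ · cos φ₂ · cos Δλ )
  = atan2(-0.23827, 0.50141) = -25.418° → normalised to [0°, 360°): 334.582°.

335°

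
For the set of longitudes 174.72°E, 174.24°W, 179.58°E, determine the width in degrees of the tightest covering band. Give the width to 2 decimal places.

11.04°

Sort the longitudes: -174.24°, +174.72°, +179.58°.
Eastward gaps between consecutive values (wrapping around): 348.96°, 4.86°, 6.18°.
Largest gap = 348.96° ⇒ minimal covering band is its complement: 360° − 348.96° = 11.04°.
Band runs from +174.72° eastward to -174.24°, crossing the antimeridian.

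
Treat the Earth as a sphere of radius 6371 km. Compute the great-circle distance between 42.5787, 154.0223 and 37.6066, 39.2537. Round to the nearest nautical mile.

Δλ = 39.2537 − 154.0223 = -114.7686°.
Δφ = 37.6066 − 42.5787 = -4.9721°.
a = sin²(Δφ/2) + cos φ₁ · cos φ₂ · sin²(Δλ/2) = 0.415755.
c = 2·atan2(√a, √(1−a)) = 1.40150 rad → d = 6371·c ≈ 8928.95 km ≈ 4821.25 nmi.

4821 nmi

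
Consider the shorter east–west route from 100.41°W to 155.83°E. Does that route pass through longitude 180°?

Naïve |155.83 − -100.41| = 256.24° > 180°, so the shorter arc goes the other way round — across 180°.
Signed shortest Δλ = ((155.83 − -100.41 + 180) mod 360) − 180 = -103.76°.
Going west by 103.76° from -100.41° passes through 180° before reaching +155.83°.

Yes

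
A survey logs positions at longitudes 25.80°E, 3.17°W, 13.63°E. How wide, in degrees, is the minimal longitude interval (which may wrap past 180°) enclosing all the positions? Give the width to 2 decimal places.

Sort the longitudes: -3.17°, +13.63°, +25.80°.
Eastward gaps between consecutive values (wrapping around): 16.80°, 12.17°, 331.03°.
Largest gap = 331.03° ⇒ minimal covering band is its complement: 360° − 331.03° = 28.97°.
Band runs from -3.17° eastward to +25.80°.

28.97°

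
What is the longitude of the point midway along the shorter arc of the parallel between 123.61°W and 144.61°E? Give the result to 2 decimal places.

Signed shortest Δλ from -123.61° to +144.61° is -91.78°.
Midpoint longitude = -123.61° + (-91.78°)/2 = -123.61° − 45.89° = -169.50°.
(The naïve average (-123.61 + +144.61)/2 = 10.5° is on the wrong side of the globe.)

169.50°W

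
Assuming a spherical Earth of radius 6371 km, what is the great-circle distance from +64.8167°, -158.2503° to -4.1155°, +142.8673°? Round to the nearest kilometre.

Δλ = 142.8673 − -158.2503 = 301.1176°; wrapped into (−180°, 180°]: -58.8824°.
Δφ = -4.1155 − 64.8167 = -68.9322°.
a = sin²(Δφ/2) + cos φ₁ · cos φ₂ · sin²(Δλ/2) = 0.422804.
c = 2·atan2(√a, √(1−a)) = 1.41578 rad → d = 6371·c ≈ 9019.96 km.

9020 km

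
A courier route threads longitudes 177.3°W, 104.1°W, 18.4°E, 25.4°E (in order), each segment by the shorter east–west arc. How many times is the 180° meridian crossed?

Leg 1: -177.3° → -104.1°, shortest Δλ = 73.2° (east) — does not cross 180°.
Leg 2: -104.1° → +18.4°, shortest Δλ = 122.5° (east) — does not cross 180°.
Leg 3: +18.4° → +25.4°, shortest Δλ = 7.0° (east) — does not cross 180°.
Total crossings: 0.

0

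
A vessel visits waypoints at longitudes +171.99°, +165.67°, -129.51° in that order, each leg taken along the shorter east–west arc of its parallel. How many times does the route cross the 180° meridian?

1

Leg 1: +171.99° → +165.67°, shortest Δλ = -6.32° (west) — does not cross 180°.
Leg 2: +165.67° → -129.51°, shortest Δλ = 64.82° (east) — crosses 180°.
Total crossings: 1.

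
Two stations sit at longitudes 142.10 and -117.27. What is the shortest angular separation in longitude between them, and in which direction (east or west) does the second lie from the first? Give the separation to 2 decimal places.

Raw difference: -117.27 − 142.10 = -259.37°.
Normalise into (−180°, 180°]: -259.37° + 360° = 100.63°.
Positive ⇒ the second point lies to the east; separation 100.63°.

100.63° east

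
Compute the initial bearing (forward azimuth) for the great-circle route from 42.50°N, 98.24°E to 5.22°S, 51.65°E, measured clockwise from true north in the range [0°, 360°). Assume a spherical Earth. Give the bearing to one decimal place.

233.8°

Δλ = 51.65 − 98.24 = -46.59°.
θ = atan2( sin Δλ · cos φ₂ , cos φ₁ · sin φ₂ − sin φ₁ · cos φ₂ · cos Δλ )
  = atan2(-0.72344, -0.52943) = -126.197° → normalised to [0°, 360°): 233.803°.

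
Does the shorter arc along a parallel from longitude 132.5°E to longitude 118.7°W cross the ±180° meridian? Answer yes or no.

Yes

Naïve |-118.7 − 132.5| = 251.2° > 180°, so the shorter arc goes the other way round — across 180°.
Signed shortest Δλ = ((-118.7 − 132.5 + 180) mod 360) − 180 = 108.8°.
Going east by 108.8° from +132.5° passes through 180° before reaching -118.7°.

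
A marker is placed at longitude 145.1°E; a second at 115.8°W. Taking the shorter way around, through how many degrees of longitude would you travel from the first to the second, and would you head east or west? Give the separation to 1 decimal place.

99.1° east

Raw difference: -115.8 − 145.1 = -260.9°.
Normalise into (−180°, 180°]: -260.9° + 360° = 99.1°.
Positive ⇒ the second point lies to the east; separation 99.1°.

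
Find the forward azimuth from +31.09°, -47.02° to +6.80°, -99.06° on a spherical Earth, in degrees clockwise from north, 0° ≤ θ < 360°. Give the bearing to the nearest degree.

Δλ = -99.06 − -47.02 = -52.04°.
θ = atan2( sin Δλ · cos φ₂ , cos φ₁ · sin φ₂ − sin φ₁ · cos φ₂ · cos Δλ )
  = atan2(-0.78289, -0.21400) = -105.288° → normalised to [0°, 360°): 254.712°.

255°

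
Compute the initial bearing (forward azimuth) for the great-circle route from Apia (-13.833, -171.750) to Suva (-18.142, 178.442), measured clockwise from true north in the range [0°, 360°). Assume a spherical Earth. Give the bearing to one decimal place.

Δλ = 178.442 − -171.750 = 350.192°; wrapped into (−180°, 180°]: -9.808°.
θ = atan2( sin Δλ · cos φ₂ , cos φ₁ · sin φ₂ − sin φ₁ · cos φ₂ · cos Δλ )
  = atan2(-0.16188, -0.07846) = -115.858° → normalised to [0°, 360°): 244.142°.

244.1°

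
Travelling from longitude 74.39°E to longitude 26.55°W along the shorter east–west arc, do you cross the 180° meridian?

Signed shortest Δλ = ((-26.55 − 74.39 + 180) mod 360) − 180 = -100.94°.
Going west by 100.94° from +74.39° reaches -26.55° without touching 180°.

No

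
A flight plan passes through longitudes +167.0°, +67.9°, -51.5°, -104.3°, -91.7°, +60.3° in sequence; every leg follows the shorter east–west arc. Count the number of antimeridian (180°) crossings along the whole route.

0

Leg 1: +167.0° → +67.9°, shortest Δλ = -99.1° (west) — does not cross 180°.
Leg 2: +67.9° → -51.5°, shortest Δλ = -119.4° (west) — does not cross 180°.
Leg 3: -51.5° → -104.3°, shortest Δλ = -52.8° (west) — does not cross 180°.
Leg 4: -104.3° → -91.7°, shortest Δλ = 12.6° (east) — does not cross 180°.
Leg 5: -91.7° → +60.3°, shortest Δλ = 152.0° (east) — does not cross 180°.
Total crossings: 0.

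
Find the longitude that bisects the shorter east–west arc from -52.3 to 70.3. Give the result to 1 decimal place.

+9.0°

Signed shortest Δλ from -52.3° to +70.3° is +122.6°.
Midpoint longitude = -52.3° + (+122.6°)/2 = -52.3° + 61.3° = +9.0°.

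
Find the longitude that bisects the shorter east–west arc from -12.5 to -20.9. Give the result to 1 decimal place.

Signed shortest Δλ from -12.5° to -20.9° is -8.4°.
Midpoint longitude = -12.5° + (-8.4°)/2 = -12.5° − 4.2° = -16.7°.

-16.7°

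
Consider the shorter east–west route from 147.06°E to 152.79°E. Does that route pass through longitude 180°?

No

Signed shortest Δλ = ((152.79 − 147.06 + 180) mod 360) − 180 = 5.73°.
Going east by 5.73° from +147.06° reaches +152.79° without touching 180°.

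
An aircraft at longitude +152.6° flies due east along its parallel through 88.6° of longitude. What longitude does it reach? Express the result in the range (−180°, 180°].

Start at +152.6°; shift +88.6° → +241.2°.
+241.2° lies outside (−180°, 180°]; subtract 360° → -118.8°.

-118.8°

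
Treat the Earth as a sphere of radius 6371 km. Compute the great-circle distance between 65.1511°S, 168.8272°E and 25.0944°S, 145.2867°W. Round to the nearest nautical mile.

2971 nmi

Δλ = -145.2867 − 168.8272 = -314.1139°; wrapped into (−180°, 180°]: 45.8861°.
Δφ = -25.0944 − -65.1511 = 40.0567°.
a = sin²(Δφ/2) + cos φ₁ · cos φ₂ · sin²(Δλ/2) = 0.175125.
c = 2·atan2(√a, √(1−a)) = 0.86354 rad → d = 6371·c ≈ 5501.62 km ≈ 2970.63 nmi.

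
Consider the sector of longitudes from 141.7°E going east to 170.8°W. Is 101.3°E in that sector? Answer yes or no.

No

Band width going east from +141.7° to -170.8°: ((-170.8 − 141.7) mod 360) = 47.5°.
Offset of +101.3° east of the west edge: ((101.3 − 141.7) mod 360) = 319.6°.
319.6° > 47.5° ⇒ outside.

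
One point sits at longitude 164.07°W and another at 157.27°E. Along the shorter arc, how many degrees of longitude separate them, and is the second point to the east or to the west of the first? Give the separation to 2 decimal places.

38.66° west

Raw difference: 157.27 − -164.07 = 321.34°.
Normalise into (−180°, 180°]: 321.34° − 360° = -38.66°.
Negative ⇒ the second point lies to the west; separation 38.66°.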